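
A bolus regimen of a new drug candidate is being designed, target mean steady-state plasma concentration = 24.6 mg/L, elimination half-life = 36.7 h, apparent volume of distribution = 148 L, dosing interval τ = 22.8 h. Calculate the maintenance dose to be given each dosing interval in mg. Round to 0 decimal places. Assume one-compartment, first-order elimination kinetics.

1568 mg

k = ln2 / t½ = 0.693147 / 36.7 = 0.01889 h⁻¹
CL = k × Vd = 0.01889 × 148 = 2.796 L/h
At steady state, Dose/τ = Css × CL.
Dose = Css × CL × τ = 24.6 × 2.796 × 22.8 = 1568 mg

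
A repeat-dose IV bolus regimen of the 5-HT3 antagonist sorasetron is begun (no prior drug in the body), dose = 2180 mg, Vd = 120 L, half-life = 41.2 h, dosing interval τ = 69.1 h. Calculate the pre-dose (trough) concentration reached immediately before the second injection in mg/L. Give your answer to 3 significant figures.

5.68 mg/L

C₀ per dose = Dose / Vd = 2180 / 120 = 18.17 mg/L
k = ln2 / t½ = 0.693147 / 41.2 = 0.01682 h⁻¹
Fraction remaining after one interval: r = e^(−kτ) = e^(−0.01682 × 69.1) = 0.3128
Before dose 2, 1 dose has been given (aged 1τ).
C_trough = C₀ × r = 18.17 × 0.3128 = 5.684 mg/L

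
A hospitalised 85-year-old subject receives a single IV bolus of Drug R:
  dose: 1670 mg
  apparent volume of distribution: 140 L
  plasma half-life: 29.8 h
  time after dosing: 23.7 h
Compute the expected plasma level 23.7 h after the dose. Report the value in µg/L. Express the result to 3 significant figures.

C₀ = Dose / Vd = 1670 / 140 = 11.93 mg/L
k = ln2 / t½ = 0.693147 / 29.8 = 0.02326 h⁻¹
C = C₀ · e^(−k·t) = 11.93 × e^(−0.02326 × 23.7)
  = 11.93 × 0.5762 = 6.874 mg/L
Convert: 6.874 mg/L × 1000 = 6874 µg/L

6870 µg/L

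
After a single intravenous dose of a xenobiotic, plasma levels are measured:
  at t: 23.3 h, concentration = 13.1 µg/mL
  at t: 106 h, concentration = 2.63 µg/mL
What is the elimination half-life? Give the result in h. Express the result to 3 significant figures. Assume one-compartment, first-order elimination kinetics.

k = ln(C₁/C₂) / (t₂ − t₁) = ln(13.1/2.63) / (106 − 23.3)
  = 1.606 / 82.70 = 0.01942 h⁻¹
t½ = ln2 / k = 0.693147 / 0.01942 = 35.69 h

35.7 h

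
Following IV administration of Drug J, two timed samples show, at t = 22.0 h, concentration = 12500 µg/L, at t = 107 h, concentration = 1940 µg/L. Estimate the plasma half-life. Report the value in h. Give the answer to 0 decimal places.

32 h

k = ln(C₁/C₂) / (t₂ − t₁) = ln(12500/1940) / (107 − 22.0)
  = 1.863 / 85.00 = 0.02192 h⁻¹
t½ = ln2 / k = 0.693147 / 0.02192 = 31.62 h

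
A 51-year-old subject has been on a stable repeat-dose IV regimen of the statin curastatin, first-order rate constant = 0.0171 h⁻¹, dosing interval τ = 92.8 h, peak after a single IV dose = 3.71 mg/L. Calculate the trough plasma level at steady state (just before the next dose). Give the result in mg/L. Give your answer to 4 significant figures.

e^(−kτ) = e^(−0.01710 × 92.8) = 0.2046
Accumulation ratio R = 1 / (1 − e^(−kτ)) = 1 / (1 − 0.2046) = 1.257
Steady-state trough = C₀ × R × e^(−kτ) = 3.71 × 1.257 × 0.2046 = 0.9541 mg/L

0.9541 mg/L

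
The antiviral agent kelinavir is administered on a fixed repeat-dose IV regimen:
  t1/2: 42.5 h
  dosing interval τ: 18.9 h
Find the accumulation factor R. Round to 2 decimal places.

3.77

k = ln2 / t½ = 0.693147 / 42.5 = 0.01631 h⁻¹
e^(−kτ) = e^(−0.01631 × 18.9) = 0.7347
Accumulation ratio R = 1 / (1 − e^(−kτ)) = 1 / (1 − 0.7347) = 3.769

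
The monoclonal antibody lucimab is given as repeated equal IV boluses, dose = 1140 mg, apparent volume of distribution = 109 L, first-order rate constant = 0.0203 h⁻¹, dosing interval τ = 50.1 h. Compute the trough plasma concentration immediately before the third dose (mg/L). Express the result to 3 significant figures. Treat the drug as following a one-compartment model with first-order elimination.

5.15 mg/L

C₀ per dose = Dose / Vd = 1140 / 109 = 10.46 mg/L
Fraction remaining after one interval: r = e^(−kτ) = e^(−0.02030 × 50.1) = 0.3617
Before dose 3, 2 doses have been given (aged 1τ, 2τ).
C_trough = C₀ × (r + r²) = 10.46 × (0.3617 + 0.1308) = 5.152 mg/L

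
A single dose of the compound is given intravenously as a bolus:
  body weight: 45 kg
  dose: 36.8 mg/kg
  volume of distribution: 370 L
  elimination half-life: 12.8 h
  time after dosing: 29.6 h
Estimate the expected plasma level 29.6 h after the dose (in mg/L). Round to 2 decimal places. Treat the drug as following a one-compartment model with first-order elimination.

0.90 mg/L

Total dose = 36.8 × 45 = 1656 mg
C₀ = Dose / Vd = 1656 / 370 = 4.476 mg/L
k = ln2 / t½ = 0.693147 / 12.8 = 0.05415 h⁻¹
C = C₀ · e^(−k·t) = 4.476 × e^(−0.05415 × 29.6)
  = 4.476 × 0.2013 = 0.9010 mg/L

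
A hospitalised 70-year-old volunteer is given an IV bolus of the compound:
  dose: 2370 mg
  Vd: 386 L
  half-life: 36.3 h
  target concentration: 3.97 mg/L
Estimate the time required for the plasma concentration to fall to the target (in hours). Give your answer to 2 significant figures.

C₀ = Dose / Vd = 2370 / 386 = 6.140 mg/L
k = ln2 / t½ = 0.693147 / 36.3 = 0.01909 h⁻¹
t = ln(C₀ / C) / k = ln(6.140 / 3.97) / 0.01909
  = ln(1.547) / 0.01909 = 0.4363 / 0.01909 = 22.85 h

23 h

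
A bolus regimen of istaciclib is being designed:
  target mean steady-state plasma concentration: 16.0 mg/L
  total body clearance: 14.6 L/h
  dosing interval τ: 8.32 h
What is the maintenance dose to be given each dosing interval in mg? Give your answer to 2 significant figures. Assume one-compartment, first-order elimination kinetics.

At steady state, Dose/τ = Css × CL.
Dose = Css × CL × τ = 16.0 × 14.60 × 8.32 = 1944 mg

1900 mg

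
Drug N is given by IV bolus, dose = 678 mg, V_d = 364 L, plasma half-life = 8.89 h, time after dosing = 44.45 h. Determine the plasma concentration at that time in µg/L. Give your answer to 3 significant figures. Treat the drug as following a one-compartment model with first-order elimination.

58.2 µg/L

C₀ = Dose / Vd = 678.0 / 364 = 1.863 mg/L
k = ln2 / t½ = 0.693147 / 8.89 = 0.07797 h⁻¹
t / t½ = 44.45 / 8.89 = 5 half-lives
C = C₀ × (1/2)^5 = 1.863 × 0.03125 = 0.05822 mg/L
Convert: 0.05822 mg/L × 1000 = 58.22 µg/L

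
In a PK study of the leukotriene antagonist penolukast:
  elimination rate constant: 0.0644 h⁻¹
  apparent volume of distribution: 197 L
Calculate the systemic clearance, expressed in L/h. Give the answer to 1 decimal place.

12.7 L/h

CL = k × Vd = 0.0644 × 197 = 12.69 L/h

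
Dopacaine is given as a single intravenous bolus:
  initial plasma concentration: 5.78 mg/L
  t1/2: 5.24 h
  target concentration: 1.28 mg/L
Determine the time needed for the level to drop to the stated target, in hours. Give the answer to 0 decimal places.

k = ln2 / t½ = 0.693147 / 5.24 = 0.1323 h⁻¹
t = ln(C₀ / C) / k = ln(5.780 / 1.28) / 0.1323
  = ln(4.516) / 0.1323 = 1.508 / 0.1323 = 11.40 h

11 h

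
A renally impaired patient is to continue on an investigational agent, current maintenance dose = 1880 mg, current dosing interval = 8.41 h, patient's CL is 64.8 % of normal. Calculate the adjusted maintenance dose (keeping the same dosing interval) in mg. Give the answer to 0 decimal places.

To keep the same average steady-state level, dosing rate must scale with clearance.
CL ratio = 64.8 / 100 = 0.6480
New dose (same interval) = 1880 × 0.6480 = 1218 mg

1218 mg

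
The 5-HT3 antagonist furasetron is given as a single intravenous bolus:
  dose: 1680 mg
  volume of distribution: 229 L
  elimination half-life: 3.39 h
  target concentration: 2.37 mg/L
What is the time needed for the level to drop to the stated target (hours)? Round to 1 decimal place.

C₀ = Dose / Vd = 1680 / 229 = 7.336 mg/L
k = ln2 / t½ = 0.693147 / 3.39 = 0.2045 h⁻¹
t = ln(C₀ / C) / k = ln(7.336 / 2.37) / 0.2045
  = ln(3.095) / 0.2045 = 1.130 / 0.2045 = 5.526 h

5.5 h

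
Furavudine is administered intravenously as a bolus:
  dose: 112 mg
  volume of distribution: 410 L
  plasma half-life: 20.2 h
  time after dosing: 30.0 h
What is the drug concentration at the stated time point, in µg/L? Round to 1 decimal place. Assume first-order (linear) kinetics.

C₀ = Dose / Vd = 112.0 / 410 = 0.2732 mg/L
k = ln2 / t½ = 0.693147 / 20.2 = 0.03431 h⁻¹
C = C₀ · e^(−k·t) = 0.2732 × e^(−0.03431 × 30.0)
  = 0.2732 × 0.3573 = 0.09761 mg/L
Convert: 0.09761 mg/L × 1000 = 97.61 µg/L

97.6 µg/L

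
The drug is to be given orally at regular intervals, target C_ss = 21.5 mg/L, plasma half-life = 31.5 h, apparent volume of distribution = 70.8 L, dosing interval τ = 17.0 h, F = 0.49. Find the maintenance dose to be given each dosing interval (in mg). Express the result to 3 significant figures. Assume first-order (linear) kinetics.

k = ln2 / t½ = 0.693147 / 31.5 = 0.02200 h⁻¹
CL = k × Vd = 0.02200 × 70.8 = 1.558 L/h
At steady state, F × (Dose/τ) = Css × CL.
Dose = Css × CL × τ / F = 21.5 × 1.558 × 17.0 / 0.49 = 1162 mg

1160 mg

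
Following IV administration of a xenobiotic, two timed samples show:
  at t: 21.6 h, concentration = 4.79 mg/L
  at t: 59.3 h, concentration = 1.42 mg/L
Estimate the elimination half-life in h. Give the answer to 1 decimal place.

k = ln(C₁/C₂) / (t₂ − t₁) = ln(4.79/1.42) / (59.3 − 21.6)
  = 1.216 / 37.70 = 0.03225 h⁻¹
t½ = ln2 / k = 0.693147 / 0.03225 = 21.49 h

21.5 h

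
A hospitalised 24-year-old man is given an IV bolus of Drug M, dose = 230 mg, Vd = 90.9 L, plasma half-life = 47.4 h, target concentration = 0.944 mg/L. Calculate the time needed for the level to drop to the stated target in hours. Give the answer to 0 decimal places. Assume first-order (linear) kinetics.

67 h

C₀ = Dose / Vd = 230.0 / 90.9 = 2.530 mg/L
k = ln2 / t½ = 0.693147 / 47.4 = 0.01462 h⁻¹
t = ln(C₀ / C) / k = ln(2.530 / 0.944) / 0.01462
  = ln(2.680) / 0.01462 = 0.9858 / 0.01462 = 67.43 h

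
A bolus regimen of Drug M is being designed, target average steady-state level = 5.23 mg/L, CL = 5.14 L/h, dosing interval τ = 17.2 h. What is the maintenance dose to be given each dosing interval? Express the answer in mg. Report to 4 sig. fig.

462.4 mg

At steady state, Dose/τ = Css × CL.
Dose = Css × CL × τ = 5.23 × 5.140 × 17.2 = 462.4 mg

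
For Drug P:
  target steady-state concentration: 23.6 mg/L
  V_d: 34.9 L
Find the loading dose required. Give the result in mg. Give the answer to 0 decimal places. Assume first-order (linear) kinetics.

824 mg

LD = Css × Vd = 23.6 × 34.9 = 823.6 mg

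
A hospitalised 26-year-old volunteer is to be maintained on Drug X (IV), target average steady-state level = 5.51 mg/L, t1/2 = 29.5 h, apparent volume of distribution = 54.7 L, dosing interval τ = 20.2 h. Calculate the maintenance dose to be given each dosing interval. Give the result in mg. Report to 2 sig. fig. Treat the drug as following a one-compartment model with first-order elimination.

140 mg

k = ln2 / t½ = 0.693147 / 29.5 = 0.02350 h⁻¹
CL = k × Vd = 0.02350 × 54.7 = 1.285 L/h
At steady state, Dose/τ = Css × CL.
Dose = Css × CL × τ = 5.51 × 1.285 × 20.2 = 143.0 mg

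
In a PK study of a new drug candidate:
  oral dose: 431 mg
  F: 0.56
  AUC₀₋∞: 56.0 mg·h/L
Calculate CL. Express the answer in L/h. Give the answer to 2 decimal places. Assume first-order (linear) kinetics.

CL = F·Dose / AUC = 0.56 × 431 / 56.0 = 4.310 L/h

4.31 L/h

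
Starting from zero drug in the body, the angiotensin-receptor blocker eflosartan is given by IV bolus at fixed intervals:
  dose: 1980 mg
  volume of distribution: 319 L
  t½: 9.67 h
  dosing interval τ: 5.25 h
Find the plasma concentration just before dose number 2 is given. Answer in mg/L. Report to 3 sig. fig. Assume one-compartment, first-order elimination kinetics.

C₀ per dose = Dose / Vd = 1980 / 319 = 6.207 mg/L
k = ln2 / t½ = 0.693147 / 9.67 = 0.07168 h⁻¹
Fraction remaining after one interval: r = e^(−kτ) = e^(−0.07168 × 5.25) = 0.6864
Before dose 2, 1 dose has been given (aged 1τ).
C_trough = C₀ × r = 6.207 × 0.6864 = 4.260 mg/L

4.26 mg/L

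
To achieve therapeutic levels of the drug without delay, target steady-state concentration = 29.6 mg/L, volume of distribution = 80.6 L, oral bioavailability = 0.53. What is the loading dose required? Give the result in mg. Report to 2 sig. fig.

LD = Css × Vd / F = 29.6 × 80.6 / 0.53 = 4501 mg

4500 mg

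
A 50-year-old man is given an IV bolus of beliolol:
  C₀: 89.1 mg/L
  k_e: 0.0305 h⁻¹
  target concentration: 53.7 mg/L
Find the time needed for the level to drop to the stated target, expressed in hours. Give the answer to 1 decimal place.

t = ln(C₀ / C) / k = ln(89.10 / 53.7) / 0.03050
  = ln(1.659) / 0.03050 = 0.5062 / 0.03050 = 16.60 h

16.6 h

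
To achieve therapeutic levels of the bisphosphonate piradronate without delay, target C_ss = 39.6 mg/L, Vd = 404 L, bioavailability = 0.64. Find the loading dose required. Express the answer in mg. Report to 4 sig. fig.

25000 mg

LD = Css × Vd / F = 39.6 × 404 / 0.64 = 25000 mg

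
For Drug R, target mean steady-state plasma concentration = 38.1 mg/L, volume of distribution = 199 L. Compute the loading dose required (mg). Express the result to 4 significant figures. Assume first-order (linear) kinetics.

LD = Css × Vd = 38.1 × 199 = 7582 mg

7582 mg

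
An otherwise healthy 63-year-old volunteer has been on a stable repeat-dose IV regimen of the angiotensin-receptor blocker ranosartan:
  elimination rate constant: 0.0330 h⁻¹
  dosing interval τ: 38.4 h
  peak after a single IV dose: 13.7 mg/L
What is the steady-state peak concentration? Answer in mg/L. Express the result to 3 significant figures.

e^(−kτ) = e^(−0.03300 × 38.4) = 0.2816
Accumulation ratio R = 1 / (1 − e^(−kτ)) = 1 / (1 − 0.2816) = 1.392
Steady-state peak = C₀ × R = 13.7 × 1.392 = 19.07 mg/L

19.1 mg/L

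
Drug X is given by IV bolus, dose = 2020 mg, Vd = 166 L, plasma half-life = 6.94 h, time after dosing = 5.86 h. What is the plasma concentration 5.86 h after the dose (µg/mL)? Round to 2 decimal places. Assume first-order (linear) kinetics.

6.78 µg/mL

C₀ = Dose / Vd = 2020 / 166 = 12.17 mg/L
k = ln2 / t½ = 0.693147 / 6.94 = 0.09988 h⁻¹
C = C₀ · e^(−k·t) = 12.17 × e^(−0.09988 × 5.86)
  = 12.17 × 0.5569 = 6.777 mg/L
(6.777 mg/L = 6.777 µg/mL)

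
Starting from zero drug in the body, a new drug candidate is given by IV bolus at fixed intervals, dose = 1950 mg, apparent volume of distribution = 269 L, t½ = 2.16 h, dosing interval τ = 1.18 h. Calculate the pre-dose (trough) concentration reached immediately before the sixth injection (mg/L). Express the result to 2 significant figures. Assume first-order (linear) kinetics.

13 mg/L

C₀ per dose = Dose / Vd = 1950 / 269 = 7.249 mg/L
k = ln2 / t½ = 0.693147 / 2.16 = 0.3209 h⁻¹
Fraction remaining after one interval: r = e^(−kτ) = e^(−0.3209 × 1.18) = 0.6848
Before dose 6, 5 doses have been given (aged 1τ, 2τ, 3τ, 4τ, 5τ).
C_trough = C₀ × (r + r² + … + r^5) = C₀ × r(1−r^5)/(1−r)
        = 7.249 × 0.6848 × (1 − 0.1506) / (1 − 0.6848) = 13.38 mg/L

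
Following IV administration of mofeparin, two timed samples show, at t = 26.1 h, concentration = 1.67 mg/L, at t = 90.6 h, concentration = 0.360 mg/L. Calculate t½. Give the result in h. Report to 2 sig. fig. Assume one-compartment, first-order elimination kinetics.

k = ln(C₁/C₂) / (t₂ − t₁) = ln(1.67/0.360) / (90.6 − 26.1)
  = 1.534 / 64.50 = 0.02378 h⁻¹
t½ = ln2 / k = 0.693147 / 0.02378 = 29.15 h

29 h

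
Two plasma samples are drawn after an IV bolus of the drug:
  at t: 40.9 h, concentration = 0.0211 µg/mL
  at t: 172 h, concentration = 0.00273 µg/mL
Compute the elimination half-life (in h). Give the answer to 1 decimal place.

44.4 h

k = ln(C₁/C₂) / (t₂ − t₁) = ln(0.0211/0.00273) / (172 − 40.9)
  = 2.045 / 131.1 = 0.01560 h⁻¹
t½ = ln2 / k = 0.693147 / 0.01560 = 44.43 h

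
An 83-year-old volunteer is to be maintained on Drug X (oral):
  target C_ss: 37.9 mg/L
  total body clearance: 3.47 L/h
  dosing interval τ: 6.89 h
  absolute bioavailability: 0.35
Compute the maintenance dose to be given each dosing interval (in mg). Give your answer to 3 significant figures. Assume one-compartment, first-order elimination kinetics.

2590 mg

At steady state, F × (Dose/τ) = Css × CL.
Dose = Css × CL × τ / F = 37.9 × 3.470 × 6.89 / 0.35 = 2589 mg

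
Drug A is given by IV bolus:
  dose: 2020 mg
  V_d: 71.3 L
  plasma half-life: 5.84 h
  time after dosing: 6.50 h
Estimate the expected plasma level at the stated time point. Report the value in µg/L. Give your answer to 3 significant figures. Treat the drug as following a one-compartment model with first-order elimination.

C₀ = Dose / Vd = 2020 / 71.3 = 28.33 mg/L
k = ln2 / t½ = 0.693147 / 5.84 = 0.1187 h⁻¹
C = C₀ · e^(−k·t) = 28.33 × e^(−0.1187 × 6.50)
  = 28.33 × 0.4623 = 13.10 mg/L
Convert: 13.10 mg/L × 1000 = 13100 µg/L

13100 µg/L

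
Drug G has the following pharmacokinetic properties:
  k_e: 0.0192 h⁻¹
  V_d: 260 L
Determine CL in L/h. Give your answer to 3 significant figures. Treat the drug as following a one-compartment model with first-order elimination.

4.99 L/h

CL = k × Vd = 0.0192 × 260 = 4.992 L/h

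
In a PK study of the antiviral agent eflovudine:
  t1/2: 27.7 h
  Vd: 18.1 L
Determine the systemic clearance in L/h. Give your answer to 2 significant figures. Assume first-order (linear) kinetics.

0.45 L/h

k = ln2 / t½ = 0.693147 / 27.7 = 0.02502 h⁻¹
CL = k × Vd = 0.02502 × 18.1 = 0.4529 L/h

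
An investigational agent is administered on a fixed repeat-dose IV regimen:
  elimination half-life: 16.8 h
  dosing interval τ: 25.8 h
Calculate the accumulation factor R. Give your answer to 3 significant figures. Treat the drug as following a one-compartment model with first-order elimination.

k = ln2 / t½ = 0.693147 / 16.8 = 0.04126 h⁻¹
e^(−kτ) = e^(−0.04126 × 25.8) = 0.3449
Accumulation ratio R = 1 / (1 − e^(−kτ)) = 1 / (1 − 0.3449) = 1.526

1.53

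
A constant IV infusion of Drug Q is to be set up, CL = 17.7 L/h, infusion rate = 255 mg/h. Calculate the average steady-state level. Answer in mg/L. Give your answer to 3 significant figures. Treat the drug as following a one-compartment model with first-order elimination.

14.4 mg/L

At steady state Css = R₀ / CL = 255 / 17.70 = 14.41 mg/L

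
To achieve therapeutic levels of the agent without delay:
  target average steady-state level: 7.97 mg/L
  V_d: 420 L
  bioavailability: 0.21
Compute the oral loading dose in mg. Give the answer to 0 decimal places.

LD = Css × Vd / F = 7.97 × 420 / 0.21 = 15940 mg

15940 mg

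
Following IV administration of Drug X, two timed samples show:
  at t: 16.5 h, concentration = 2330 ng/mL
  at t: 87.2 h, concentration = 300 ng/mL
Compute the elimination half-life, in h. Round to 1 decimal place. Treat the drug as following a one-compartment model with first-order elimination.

23.9 h

k = ln(C₁/C₂) / (t₂ − t₁) = ln(2330/300) / (87.2 − 16.5)
  = 2.050 / 70.70 = 0.02900 h⁻¹
t½ = ln2 / k = 0.693147 / 0.02900 = 23.90 h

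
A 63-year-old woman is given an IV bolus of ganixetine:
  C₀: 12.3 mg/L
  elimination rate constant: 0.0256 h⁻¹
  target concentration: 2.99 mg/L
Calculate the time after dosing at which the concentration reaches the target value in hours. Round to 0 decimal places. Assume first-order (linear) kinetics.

55 h

t = ln(C₀ / C) / k = ln(12.30 / 2.99) / 0.02560
  = ln(4.114) / 0.02560 = 1.414 / 0.02560 = 55.23 h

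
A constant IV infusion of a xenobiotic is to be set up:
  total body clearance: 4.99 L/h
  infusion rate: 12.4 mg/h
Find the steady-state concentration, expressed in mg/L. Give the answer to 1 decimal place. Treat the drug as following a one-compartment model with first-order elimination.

At steady state Css = R₀ / CL = 12.4 / 4.990 = 2.485 mg/L

2.5 mg/L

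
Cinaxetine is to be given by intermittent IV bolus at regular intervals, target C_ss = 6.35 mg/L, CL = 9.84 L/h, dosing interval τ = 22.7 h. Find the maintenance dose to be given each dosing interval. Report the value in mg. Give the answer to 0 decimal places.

1418 mg

At steady state, Dose/τ = Css × CL.
Dose = Css × CL × τ = 6.35 × 9.840 × 22.7 = 1418 mg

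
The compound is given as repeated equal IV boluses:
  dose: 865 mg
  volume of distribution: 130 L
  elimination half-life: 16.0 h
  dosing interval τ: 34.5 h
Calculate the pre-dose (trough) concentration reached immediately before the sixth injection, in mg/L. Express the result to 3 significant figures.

C₀ per dose = Dose / Vd = 865 / 130 = 6.654 mg/L
k = ln2 / t½ = 0.693147 / 16.0 = 0.04332 h⁻¹
Fraction remaining after one interval: r = e^(−kτ) = e^(−0.04332 × 34.5) = 0.2244
Before dose 6, 5 doses have been given (aged 1τ, 2τ, 3τ, 4τ, 5τ).
C_trough = C₀ × (r + r² + … + r^5) = C₀ × r(1−r^5)/(1−r)
        = 6.654 × 0.2244 × (1 − 0.0005690) / (1 − 0.2244) = 1.924 mg/L

1.92 mg/L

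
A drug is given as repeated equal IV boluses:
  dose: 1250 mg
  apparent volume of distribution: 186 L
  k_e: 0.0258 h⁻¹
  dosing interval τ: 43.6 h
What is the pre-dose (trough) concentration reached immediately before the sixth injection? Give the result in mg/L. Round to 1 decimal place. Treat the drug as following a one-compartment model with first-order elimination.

3.2 mg/L

C₀ per dose = Dose / Vd = 1250 / 186 = 6.720 mg/L
Fraction remaining after one interval: r = e^(−kτ) = e^(−0.02580 × 43.6) = 0.3247
Before dose 6, 5 doses have been given (aged 1τ, 2τ, 3τ, 4τ, 5τ).
C_trough = C₀ × (r + r² + … + r^5) = C₀ × r(1−r^5)/(1−r)
        = 6.720 × 0.3247 × (1 − 0.003609) / (1 − 0.3247) = 3.219 mg/L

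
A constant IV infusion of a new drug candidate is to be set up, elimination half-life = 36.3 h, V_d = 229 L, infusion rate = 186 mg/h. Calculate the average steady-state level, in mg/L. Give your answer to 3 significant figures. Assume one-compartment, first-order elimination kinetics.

k = ln2 / t½ = 0.693147 / 36.3 = 0.01909 h⁻¹
CL = k × Vd = 0.01909 × 229 = 4.372 L/h
At steady state Css = R₀ / CL = 186 / 4.372 = 42.54 mg/L

42.5 mg/L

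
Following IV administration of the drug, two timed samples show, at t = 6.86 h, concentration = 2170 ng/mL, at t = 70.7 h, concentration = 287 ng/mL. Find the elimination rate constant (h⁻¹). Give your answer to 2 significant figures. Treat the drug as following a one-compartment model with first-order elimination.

0.032 h⁻¹

k = ln(C₁/C₂) / (t₂ − t₁) = ln(2170/287) / (70.7 − 6.86)
  = 2.023 / 63.84 = 0.03169 h⁻¹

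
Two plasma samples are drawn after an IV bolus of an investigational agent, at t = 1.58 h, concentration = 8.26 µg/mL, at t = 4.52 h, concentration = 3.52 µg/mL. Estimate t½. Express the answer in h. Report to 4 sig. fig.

2.389 h

k = ln(C₁/C₂) / (t₂ − t₁) = ln(8.26/3.52) / (4.52 − 1.58)
  = 0.8530 / 2.940 = 0.2901 h⁻¹
t½ = ln2 / k = 0.693147 / 0.2901 = 2.389 h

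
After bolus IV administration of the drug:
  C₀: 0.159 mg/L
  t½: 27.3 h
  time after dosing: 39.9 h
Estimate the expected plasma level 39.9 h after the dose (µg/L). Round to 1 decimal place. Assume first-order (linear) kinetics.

57.7 µg/L

k = ln2 / t½ = 0.693147 / 27.3 = 0.02539 h⁻¹
C = C₀ · e^(−k·t) = 0.1590 × e^(−0.02539 × 39.9)
  = 0.1590 × 0.3631 = 0.05773 mg/L
Convert: 0.05773 mg/L × 1000 = 57.73 µg/L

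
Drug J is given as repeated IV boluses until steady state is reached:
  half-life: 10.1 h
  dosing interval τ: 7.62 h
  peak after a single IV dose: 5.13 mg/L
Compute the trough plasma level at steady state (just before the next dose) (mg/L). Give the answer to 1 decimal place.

7.5 mg/L

k = ln2 / t½ = 0.693147 / 10.1 = 0.06863 h⁻¹
e^(−kτ) = e^(−0.06863 × 7.62) = 0.5928
Accumulation ratio R = 1 / (1 − e^(−kτ)) = 1 / (1 − 0.5928) = 2.456
Steady-state trough = C₀ × R × e^(−kτ) = 5.13 × 2.456 × 0.5928 = 7.469 mg/L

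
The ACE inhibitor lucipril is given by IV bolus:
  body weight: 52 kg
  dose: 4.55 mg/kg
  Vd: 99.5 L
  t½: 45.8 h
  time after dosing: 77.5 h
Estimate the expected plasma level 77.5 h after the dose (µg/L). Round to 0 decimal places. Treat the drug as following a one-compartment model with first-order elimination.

736 µg/L

Total dose = 4.55 × 52 = 236.6 mg
C₀ = Dose / Vd = 236.6 / 99.5 = 2.378 mg/L
k = ln2 / t½ = 0.693147 / 45.8 = 0.01513 h⁻¹
C = C₀ · e^(−k·t) = 2.378 × e^(−0.01513 × 77.5)
  = 2.378 × 0.3096 = 0.7362 mg/L
Convert: 0.7362 mg/L × 1000 = 736.2 µg/L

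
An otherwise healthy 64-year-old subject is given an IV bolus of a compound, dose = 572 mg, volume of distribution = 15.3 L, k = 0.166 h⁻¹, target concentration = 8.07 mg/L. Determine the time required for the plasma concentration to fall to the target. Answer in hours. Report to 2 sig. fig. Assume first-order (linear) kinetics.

C₀ = Dose / Vd = 572.0 / 15.3 = 37.39 mg/L
t = ln(C₀ / C) / k = ln(37.39 / 8.07) / 0.1660
  = ln(4.633) / 0.1660 = 1.533 / 0.1660 = 9.235 h

9.2 h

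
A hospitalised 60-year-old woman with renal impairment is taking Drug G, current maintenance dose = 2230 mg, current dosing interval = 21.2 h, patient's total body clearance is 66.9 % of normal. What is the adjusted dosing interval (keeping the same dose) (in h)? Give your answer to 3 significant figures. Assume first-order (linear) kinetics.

To keep the same average steady-state level, dosing rate must scale with clearance.
CL ratio = 66.9 / 100 = 0.6690
New interval (same dose) = 21.2 / 0.6690 = 31.69 h

31.7 h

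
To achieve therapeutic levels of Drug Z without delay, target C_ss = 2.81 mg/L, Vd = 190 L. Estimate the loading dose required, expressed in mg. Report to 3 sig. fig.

534 mg

LD = Css × Vd = 2.81 × 190 = 533.9 mg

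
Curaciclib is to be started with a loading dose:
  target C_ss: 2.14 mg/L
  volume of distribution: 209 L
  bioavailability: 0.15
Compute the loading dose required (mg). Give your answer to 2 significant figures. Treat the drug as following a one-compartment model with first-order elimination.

3000 mg

LD = Css × Vd / F = 2.14 × 209 / 0.15 = 2982 mg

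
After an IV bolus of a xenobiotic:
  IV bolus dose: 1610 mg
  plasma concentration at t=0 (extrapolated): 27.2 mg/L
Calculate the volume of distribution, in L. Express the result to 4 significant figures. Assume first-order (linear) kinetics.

59.19 L

Vd = Dose / C₀ = 1610 / 27.2 = 59.19 L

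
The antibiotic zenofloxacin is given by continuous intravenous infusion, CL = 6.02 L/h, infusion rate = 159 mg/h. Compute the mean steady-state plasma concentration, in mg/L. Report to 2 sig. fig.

26 mg/L

At steady state Css = R₀ / CL = 159 / 6.020 = 26.41 mg/L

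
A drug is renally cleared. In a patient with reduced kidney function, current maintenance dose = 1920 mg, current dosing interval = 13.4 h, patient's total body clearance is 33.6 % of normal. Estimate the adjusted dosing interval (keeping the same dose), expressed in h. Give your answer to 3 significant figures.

To keep the same average steady-state level, dosing rate must scale with clearance.
CL ratio = 33.6 / 100 = 0.3360
New interval (same dose) = 13.4 / 0.3360 = 39.88 h

39.9 h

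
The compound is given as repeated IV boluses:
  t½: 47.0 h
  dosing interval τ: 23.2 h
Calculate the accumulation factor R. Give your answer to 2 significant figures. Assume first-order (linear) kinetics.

3.5

k = ln2 / t½ = 0.693147 / 47.0 = 0.01475 h⁻¹
e^(−kτ) = e^(−0.01475 × 23.2) = 0.7102
Accumulation ratio R = 1 / (1 − e^(−kτ)) = 1 / (1 − 0.7102) = 3.451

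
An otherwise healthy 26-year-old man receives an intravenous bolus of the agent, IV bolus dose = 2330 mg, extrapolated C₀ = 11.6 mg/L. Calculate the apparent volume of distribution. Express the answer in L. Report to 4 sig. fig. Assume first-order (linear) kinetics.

Vd = Dose / C₀ = 2330 / 11.6 = 200.9 L

200.9 L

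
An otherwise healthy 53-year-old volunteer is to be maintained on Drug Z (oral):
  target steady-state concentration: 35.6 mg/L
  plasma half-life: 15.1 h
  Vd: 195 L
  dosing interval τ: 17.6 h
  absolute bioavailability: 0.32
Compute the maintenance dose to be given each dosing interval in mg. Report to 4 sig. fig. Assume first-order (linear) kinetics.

17530 mg

k = ln2 / t½ = 0.693147 / 15.1 = 0.04590 h⁻¹
CL = k × Vd = 0.04590 × 195 = 8.951 L/h
At steady state, F × (Dose/τ) = Css × CL.
Dose = Css × CL × τ / F = 35.6 × 8.951 × 17.6 / 0.32 = 17530 mg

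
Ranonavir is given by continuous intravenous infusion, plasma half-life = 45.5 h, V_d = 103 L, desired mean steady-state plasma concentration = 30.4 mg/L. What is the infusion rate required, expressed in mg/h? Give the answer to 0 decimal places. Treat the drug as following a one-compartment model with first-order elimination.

k = ln2 / t½ = 0.693147 / 45.5 = 0.01523 h⁻¹
CL = k × Vd = 0.01523 × 103 = 1.569 L/h
At steady state, infusion rate R₀ = Css × CL = 30.4 × 1.569 = 47.70 mg/h

48 mg/h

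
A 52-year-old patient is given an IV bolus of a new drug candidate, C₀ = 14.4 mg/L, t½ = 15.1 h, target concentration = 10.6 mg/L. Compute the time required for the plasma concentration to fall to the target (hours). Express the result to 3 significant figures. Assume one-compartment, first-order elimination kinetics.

k = ln2 / t½ = 0.693147 / 15.1 = 0.04590 h⁻¹
t = ln(C₀ / C) / k = ln(14.40 / 10.6) / 0.04590
  = ln(1.358) / 0.04590 = 0.3060 / 0.04590 = 6.667 h

6.67 h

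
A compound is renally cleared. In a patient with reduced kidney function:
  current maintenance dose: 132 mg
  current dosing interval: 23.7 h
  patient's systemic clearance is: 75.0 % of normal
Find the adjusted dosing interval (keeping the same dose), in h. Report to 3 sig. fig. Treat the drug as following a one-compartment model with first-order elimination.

To keep the same average steady-state level, dosing rate must scale with clearance.
CL ratio = 75.0 / 100 = 0.7500
New interval (same dose) = 23.7 / 0.7500 = 31.60 h

31.6 h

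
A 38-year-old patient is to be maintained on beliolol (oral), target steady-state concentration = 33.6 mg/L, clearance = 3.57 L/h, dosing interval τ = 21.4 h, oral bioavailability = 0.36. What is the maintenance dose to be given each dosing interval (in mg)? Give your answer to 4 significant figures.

7130 mg

At steady state, F × (Dose/τ) = Css × CL.
Dose = Css × CL × τ / F = 33.6 × 3.570 × 21.4 / 0.36 = 7130 mg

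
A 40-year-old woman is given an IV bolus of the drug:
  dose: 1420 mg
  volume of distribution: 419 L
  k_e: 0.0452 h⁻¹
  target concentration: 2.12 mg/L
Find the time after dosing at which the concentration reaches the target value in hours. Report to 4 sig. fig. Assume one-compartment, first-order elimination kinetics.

10.38 h

C₀ = Dose / Vd = 1420 / 419 = 3.389 mg/L
t = ln(C₀ / C) / k = ln(3.389 / 2.12) / 0.04520
  = ln(1.599) / 0.04520 = 0.4694 / 0.04520 = 10.38 h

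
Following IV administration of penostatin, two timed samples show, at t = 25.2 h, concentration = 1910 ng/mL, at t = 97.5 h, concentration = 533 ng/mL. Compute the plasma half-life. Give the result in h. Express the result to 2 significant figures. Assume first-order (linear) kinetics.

k = ln(C₁/C₂) / (t₂ − t₁) = ln(1910/533) / (97.5 − 25.2)
  = 1.276 / 72.30 = 0.01765 h⁻¹
t½ = ln2 / k = 0.693147 / 0.01765 = 39.27 h

39 h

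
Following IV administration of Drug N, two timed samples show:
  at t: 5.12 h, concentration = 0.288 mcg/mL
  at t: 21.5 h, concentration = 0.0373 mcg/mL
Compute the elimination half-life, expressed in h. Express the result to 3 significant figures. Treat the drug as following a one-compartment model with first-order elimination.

k = ln(C₁/C₂) / (t₂ − t₁) = ln(0.288/0.0373) / (21.5 − 5.12)
  = 2.044 / 16.38 = 0.1248 h⁻¹
t½ = ln2 / k = 0.693147 / 0.1248 = 5.554 h

5.55 h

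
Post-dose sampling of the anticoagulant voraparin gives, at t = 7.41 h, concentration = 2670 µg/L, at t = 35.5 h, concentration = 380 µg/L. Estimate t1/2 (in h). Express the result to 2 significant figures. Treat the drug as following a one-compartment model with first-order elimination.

k = ln(C₁/C₂) / (t₂ − t₁) = ln(2670/380) / (35.5 − 7.41)
  = 1.950 / 28.09 = 0.06942 h⁻¹
t½ = ln2 / k = 0.693147 / 0.06942 = 9.985 h

10 h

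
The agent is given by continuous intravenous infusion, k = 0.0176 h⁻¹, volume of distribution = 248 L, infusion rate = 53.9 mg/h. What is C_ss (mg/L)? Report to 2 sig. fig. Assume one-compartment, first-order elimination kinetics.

CL = k × Vd = 0.01760 × 248 = 4.365 L/h
At steady state Css = R₀ / CL = 53.9 / 4.365 = 12.35 mg/L

12 mg/L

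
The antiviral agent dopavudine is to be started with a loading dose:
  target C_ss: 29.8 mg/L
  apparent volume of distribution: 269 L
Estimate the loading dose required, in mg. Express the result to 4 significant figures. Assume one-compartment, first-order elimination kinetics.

LD = Css × Vd = 29.8 × 269 = 8016 mg

8016 mg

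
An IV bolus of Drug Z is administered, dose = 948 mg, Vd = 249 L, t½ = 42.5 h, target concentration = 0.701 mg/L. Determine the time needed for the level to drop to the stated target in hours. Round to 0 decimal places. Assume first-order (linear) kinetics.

104 h

C₀ = Dose / Vd = 948.0 / 249 = 3.807 mg/L
k = ln2 / t½ = 0.693147 / 42.5 = 0.01631 h⁻¹
t = ln(C₀ / C) / k = ln(3.807 / 0.701) / 0.01631
  = ln(5.431) / 0.01631 = 1.692 / 0.01631 = 103.7 h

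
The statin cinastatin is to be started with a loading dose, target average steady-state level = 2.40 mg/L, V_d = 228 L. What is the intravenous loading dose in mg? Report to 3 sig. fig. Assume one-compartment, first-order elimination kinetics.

547 mg

LD = Css × Vd = 2.40 × 228 = 547.2 mg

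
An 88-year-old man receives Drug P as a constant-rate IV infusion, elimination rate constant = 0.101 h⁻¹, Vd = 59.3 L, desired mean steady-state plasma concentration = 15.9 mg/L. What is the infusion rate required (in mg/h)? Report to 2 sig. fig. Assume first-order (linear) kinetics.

CL = k × Vd = 0.1010 × 59.3 = 5.989 L/h
At steady state, infusion rate R₀ = Css × CL = 15.9 × 5.989 = 95.23 mg/h

95 mg/h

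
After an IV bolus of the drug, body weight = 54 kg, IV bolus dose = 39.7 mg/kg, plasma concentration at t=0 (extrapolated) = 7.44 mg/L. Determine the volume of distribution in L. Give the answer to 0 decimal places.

Dose = 39.7 × 54 = 2144 mg
Vd = Dose / C₀ = 2144 / 7.44 = 288.2 L

288 L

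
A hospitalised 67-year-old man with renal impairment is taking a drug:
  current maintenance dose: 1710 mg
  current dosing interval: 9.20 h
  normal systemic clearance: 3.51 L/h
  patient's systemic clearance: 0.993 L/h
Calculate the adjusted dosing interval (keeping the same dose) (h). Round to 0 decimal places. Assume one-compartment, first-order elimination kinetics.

33 h

To keep the same average steady-state level, dosing rate must scale with clearance.
CL ratio = 0.993 / 3.51 = 0.2829
New interval (same dose) = 9.20 / 0.2829 = 32.52 h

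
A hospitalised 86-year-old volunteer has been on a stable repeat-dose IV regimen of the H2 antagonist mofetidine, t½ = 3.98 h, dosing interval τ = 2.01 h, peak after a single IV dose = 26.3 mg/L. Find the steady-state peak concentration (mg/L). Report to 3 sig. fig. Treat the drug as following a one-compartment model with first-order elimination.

89.0 mg/L

k = ln2 / t½ = 0.693147 / 3.98 = 0.1742 h⁻¹
e^(−kτ) = e^(−0.1742 × 2.01) = 0.7046
Accumulation ratio R = 1 / (1 − e^(−kτ)) = 1 / (1 − 0.7046) = 3.385
Steady-state peak = C₀ × R = 26.3 × 3.385 = 89.03 mg/L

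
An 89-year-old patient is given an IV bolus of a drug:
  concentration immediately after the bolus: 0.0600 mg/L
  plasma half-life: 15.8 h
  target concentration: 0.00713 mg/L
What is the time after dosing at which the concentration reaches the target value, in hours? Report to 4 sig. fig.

k = ln2 / t½ = 0.693147 / 15.8 = 0.04387 h⁻¹
t = ln(C₀ / C) / k = ln(0.06000 / 0.00713) / 0.04387
  = ln(8.415) / 0.04387 = 2.130 / 0.04387 = 48.55 h

48.55 h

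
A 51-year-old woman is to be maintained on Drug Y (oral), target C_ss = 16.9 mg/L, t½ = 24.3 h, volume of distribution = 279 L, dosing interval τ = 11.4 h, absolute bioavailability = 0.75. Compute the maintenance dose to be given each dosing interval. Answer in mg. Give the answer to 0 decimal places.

2044 mg

k = ln2 / t½ = 0.693147 / 24.3 = 0.02852 h⁻¹
CL = k × Vd = 0.02852 × 279 = 7.957 L/h
At steady state, F × (Dose/τ) = Css × CL.
Dose = Css × CL × τ / F = 16.9 × 7.957 × 11.4 / 0.75 = 2044 mg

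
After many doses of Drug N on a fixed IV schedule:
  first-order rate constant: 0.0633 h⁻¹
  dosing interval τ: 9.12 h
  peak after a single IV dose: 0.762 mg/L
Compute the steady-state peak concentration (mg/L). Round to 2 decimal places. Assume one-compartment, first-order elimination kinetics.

e^(−kτ) = e^(−0.06330 × 9.12) = 0.5614
Accumulation ratio R = 1 / (1 − e^(−kτ)) = 1 / (1 − 0.5614) = 2.280
Steady-state peak = C₀ × R = 0.762 × 2.280 = 1.737 mg/L

1.74 mg/L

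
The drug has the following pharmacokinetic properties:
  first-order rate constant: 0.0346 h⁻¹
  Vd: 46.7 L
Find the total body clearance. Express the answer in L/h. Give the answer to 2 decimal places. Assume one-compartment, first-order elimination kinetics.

CL = k × Vd = 0.0346 × 46.7 = 1.616 L/h

1.62 L/h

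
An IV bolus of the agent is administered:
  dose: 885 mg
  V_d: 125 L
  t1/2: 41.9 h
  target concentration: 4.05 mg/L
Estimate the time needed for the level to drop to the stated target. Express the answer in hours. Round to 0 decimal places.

34 h

C₀ = Dose / Vd = 885.0 / 125 = 7.080 mg/L
k = ln2 / t½ = 0.693147 / 41.9 = 0.01654 h⁻¹
t = ln(C₀ / C) / k = ln(7.080 / 4.05) / 0.01654
  = ln(1.748) / 0.01654 = 0.5585 / 0.01654 = 33.77 h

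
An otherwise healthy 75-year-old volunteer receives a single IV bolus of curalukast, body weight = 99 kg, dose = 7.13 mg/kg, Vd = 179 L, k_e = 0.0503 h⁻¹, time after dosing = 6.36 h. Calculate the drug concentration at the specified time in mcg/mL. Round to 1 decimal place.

Total dose = 7.13 × 99 = 705.9 mg
C₀ = Dose / Vd = 705.9 / 179 = 3.944 mg/L
C = C₀ · e^(−k·t) = 3.944 × e^(−0.05030 × 6.36)
  = 3.944 × 0.7262 = 2.864 mg/L
(2.864 mg/L = 2.864 mcg/mL)

2.9 mcg/mL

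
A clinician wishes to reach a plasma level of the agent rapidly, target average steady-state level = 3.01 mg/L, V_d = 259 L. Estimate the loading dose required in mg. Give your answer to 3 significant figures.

780 mg

LD = Css × Vd = 3.01 × 259 = 779.6 mg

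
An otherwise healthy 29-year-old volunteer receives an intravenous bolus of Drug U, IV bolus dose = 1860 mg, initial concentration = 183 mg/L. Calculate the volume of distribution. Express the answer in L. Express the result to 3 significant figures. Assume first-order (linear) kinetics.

Vd = Dose / C₀ = 1860 / 183 = 10.16 L

10.2 L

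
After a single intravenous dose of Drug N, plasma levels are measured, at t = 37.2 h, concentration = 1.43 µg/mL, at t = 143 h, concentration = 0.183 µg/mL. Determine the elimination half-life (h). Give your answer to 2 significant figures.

k = ln(C₁/C₂) / (t₂ − t₁) = ln(1.43/0.183) / (143 − 37.2)
  = 2.056 / 105.8 = 0.01943 h⁻¹
t½ = ln2 / k = 0.693147 / 0.01943 = 35.67 h

36 h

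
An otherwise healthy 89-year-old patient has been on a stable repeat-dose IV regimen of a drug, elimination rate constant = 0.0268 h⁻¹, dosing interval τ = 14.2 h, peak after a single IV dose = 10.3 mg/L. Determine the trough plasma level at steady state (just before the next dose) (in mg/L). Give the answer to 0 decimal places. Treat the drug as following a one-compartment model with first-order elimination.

e^(−kτ) = e^(−0.02680 × 14.2) = 0.6835
Accumulation ratio R = 1 / (1 − e^(−kτ)) = 1 / (1 − 0.6835) = 3.160
Steady-state trough = C₀ × R × e^(−kτ) = 10.3 × 3.160 × 0.6835 = 22.25 mg/L

22 mg/L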